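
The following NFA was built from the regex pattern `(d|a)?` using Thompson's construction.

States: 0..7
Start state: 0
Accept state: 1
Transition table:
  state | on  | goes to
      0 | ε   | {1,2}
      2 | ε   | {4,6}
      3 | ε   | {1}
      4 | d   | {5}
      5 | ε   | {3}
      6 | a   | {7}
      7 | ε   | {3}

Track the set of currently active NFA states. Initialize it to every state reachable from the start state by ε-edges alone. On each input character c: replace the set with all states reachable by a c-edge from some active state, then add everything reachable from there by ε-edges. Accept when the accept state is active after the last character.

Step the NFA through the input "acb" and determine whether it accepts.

initial (ε-close {0}): {0,1,2,4,6}
'a' @ 1: {1,3,7}  (accept∈set)
'c' @ 2: {}  — state set empty
rest 'b' ignored (set empty)
after full input: {}  (accept=1 not in)

Answer: REJECT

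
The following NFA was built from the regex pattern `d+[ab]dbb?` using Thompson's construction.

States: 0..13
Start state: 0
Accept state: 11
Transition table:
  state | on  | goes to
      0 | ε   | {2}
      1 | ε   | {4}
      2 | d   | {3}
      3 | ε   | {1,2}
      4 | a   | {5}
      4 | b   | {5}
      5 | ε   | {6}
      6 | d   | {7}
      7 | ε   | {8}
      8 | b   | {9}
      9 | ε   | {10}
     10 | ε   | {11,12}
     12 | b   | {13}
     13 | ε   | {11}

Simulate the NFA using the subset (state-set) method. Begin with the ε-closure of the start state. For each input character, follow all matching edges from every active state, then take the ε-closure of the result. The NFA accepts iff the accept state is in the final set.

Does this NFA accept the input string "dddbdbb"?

start: ε-closure({0}) = {0,2}
'd' @ 1: {1,2,3,4}
'd' @ 2: {1,2,3,4}
'd' @ 3: {1,2,3,4}
'b' @ 4: {5,6}
'd' @ 5: {7,8}
'b' @ 6: {9,10,11,12}  ✓accept
'b' @ 7: {11,13}  ✓accept
final: {11,13}; accept 11 in set

Answer: ACCEPT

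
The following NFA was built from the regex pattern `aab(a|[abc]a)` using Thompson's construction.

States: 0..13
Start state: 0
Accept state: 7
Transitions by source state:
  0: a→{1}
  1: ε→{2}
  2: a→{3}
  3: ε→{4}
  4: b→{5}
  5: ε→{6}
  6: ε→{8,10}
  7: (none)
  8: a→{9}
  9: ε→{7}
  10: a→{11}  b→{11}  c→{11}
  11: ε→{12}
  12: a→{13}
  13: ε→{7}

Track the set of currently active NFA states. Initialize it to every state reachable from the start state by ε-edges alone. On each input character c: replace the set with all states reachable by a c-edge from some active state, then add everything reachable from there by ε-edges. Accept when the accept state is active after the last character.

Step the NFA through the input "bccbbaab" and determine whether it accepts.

initial (ε-close {0}): {0}
'b' @ 1: {}  — state set empty
rest 'ccbbaab' ignored (set empty)
after full input: {}  (accept=7 not in)

Answer: REJECT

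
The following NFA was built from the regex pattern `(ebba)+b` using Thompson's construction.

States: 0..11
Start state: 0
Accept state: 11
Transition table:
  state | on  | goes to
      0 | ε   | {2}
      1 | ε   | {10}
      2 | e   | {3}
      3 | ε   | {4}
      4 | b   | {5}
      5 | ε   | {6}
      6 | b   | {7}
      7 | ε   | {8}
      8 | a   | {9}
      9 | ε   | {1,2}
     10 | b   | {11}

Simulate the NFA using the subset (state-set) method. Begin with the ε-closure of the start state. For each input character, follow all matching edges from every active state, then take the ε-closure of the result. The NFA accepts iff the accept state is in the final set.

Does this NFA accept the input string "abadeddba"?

Answer: REJECT

Derivation:
start: ε-closure({0}) = {0,2}
'a' @ 1: {}  — dead — no transitions
rest 'badeddba' ignored (set empty)
after full input: {}  (accept=11 not in)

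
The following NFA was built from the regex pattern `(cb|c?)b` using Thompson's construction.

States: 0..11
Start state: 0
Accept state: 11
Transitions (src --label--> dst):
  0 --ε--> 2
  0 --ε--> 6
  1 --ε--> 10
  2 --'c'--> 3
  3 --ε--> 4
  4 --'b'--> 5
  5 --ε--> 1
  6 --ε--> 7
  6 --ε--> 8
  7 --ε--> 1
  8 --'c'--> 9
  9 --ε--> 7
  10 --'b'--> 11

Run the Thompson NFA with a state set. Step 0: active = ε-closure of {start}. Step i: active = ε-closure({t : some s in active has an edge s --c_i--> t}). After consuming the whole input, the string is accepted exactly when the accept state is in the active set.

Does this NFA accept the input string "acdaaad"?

Answer: REJECT

Trace:
S₀ = ε-closure({0}) = {0,1,2,6,7,8,10}
'a' @ 1: {}  — dead — no transitions
rest 'cdaaad' ignored (set empty)
end set {} — state 11 not in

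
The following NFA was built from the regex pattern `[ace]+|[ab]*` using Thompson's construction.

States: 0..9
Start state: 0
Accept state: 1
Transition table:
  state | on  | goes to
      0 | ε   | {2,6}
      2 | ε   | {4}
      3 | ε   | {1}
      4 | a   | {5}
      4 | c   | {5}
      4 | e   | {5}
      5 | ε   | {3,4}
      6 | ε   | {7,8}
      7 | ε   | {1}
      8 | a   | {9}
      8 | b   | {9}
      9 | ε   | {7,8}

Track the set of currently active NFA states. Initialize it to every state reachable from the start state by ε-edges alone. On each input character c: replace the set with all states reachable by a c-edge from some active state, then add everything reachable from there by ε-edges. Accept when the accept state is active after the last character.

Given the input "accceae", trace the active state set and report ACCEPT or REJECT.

Answer: ACCEPT

Steps:
initial (ε-close {0}): {0,1,2,4,6,7,8}
'a' @ 1: {1,3,4,5,7,8,9}  (accept∈set)
'c' @ 2: {1,3,4,5}  (accept∈set)
'c' @ 3: {1,3,4,5}  (accept∈set)
'c' @ 4: {1,3,4,5}  (accept∈set)
'e' @ 5: {1,3,4,5}  (accept∈set)
'a' @ 6: {1,3,4,5}  (accept∈set)
'e' @ 7: {1,3,4,5}  (accept∈set)
end set {1,3,4,5} — state 1 in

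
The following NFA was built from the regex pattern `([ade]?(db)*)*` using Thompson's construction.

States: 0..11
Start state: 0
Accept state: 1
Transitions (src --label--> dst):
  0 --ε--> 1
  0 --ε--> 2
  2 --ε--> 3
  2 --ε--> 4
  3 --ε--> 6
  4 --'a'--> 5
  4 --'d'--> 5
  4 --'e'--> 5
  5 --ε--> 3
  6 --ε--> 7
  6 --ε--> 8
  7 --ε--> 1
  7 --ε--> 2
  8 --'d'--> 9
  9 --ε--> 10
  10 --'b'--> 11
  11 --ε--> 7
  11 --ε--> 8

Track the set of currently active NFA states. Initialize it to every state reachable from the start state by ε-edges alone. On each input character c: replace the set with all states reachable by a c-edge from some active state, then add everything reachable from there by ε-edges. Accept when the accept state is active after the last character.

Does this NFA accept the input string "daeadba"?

initial (ε-close {0}): {0,1,2,3,4,6,7,8}
'd' @ 1: {1,2,3,4,5,6,7,8,9,10}  ✓accept
'a' @ 2: {1,2,3,4,5,6,7,8}  ✓accept
'e' @ 3: {1,2,3,4,5,6,7,8}  ✓accept
'a' @ 4: {1,2,3,4,5,6,7,8}  ✓accept
'd' @ 5: {1,2,3,4,5,6,7,8,9,10}  ✓accept
'b' @ 6: {1,2,3,4,6,7,8,11}  ✓accept
'a' @ 7: {1,2,3,4,5,6,7,8}  ✓accept
final: {1,2,3,4,5,6,7,8}; accept 1 in set

Answer: ACCEPT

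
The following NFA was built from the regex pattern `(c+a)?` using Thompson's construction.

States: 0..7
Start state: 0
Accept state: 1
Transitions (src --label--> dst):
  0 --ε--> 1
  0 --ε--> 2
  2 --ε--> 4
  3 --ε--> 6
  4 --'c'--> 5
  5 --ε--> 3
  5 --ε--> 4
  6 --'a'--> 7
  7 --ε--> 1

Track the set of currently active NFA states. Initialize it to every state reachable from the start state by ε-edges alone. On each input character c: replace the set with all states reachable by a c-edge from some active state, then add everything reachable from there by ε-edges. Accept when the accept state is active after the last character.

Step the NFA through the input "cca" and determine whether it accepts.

Answer: ACCEPT

Derivation:
S₀ = ε-closure({0}) = {0,1,2,4}
'c' @ 1: {3,4,5,6}
'c' @ 2: {3,4,5,6}
'a' @ 3: {1,7}  ✓accept
end set {1,7} — state 1 in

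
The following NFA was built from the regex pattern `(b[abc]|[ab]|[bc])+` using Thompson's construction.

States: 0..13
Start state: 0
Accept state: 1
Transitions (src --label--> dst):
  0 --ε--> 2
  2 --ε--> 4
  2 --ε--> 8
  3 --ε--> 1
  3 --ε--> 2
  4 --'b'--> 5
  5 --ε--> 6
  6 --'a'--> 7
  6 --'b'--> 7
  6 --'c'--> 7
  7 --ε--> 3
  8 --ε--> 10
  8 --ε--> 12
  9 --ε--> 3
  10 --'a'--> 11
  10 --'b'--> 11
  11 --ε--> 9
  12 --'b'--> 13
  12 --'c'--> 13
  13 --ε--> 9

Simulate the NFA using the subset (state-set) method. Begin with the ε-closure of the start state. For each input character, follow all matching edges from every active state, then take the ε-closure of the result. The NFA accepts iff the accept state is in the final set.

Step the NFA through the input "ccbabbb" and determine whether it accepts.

initial (ε-close {0}): {0,2,4,8,10,12}
'c' @ 1: {1,2,3,4,8,9,10,12,13}  [accepting]
'c' @ 2: {1,2,3,4,8,9,10,12,13}  [accepting]
'b' @ 3: {1,2,3,4,5,6,8,9,10,11,12,13}  [accepting]
'a' @ 4: {1,2,3,4,7,8,9,10,11,12}  [accepting]
'b' @ 5: {1,2,3,4,5,6,8,9,10,11,12,13}  [accepting]
'b' @ 6: {1,2,3,4,5,6,7,8,9,10,11,12,13}  [accepting]
'b' @ 7: {1,2,3,4,5,6,7,8,9,10,11,12,13}  [accepting]
after full input: {1,2,3,4,5,6,7,8,9,10,11,12,13}  (accept=1 in)

Answer: ACCEPT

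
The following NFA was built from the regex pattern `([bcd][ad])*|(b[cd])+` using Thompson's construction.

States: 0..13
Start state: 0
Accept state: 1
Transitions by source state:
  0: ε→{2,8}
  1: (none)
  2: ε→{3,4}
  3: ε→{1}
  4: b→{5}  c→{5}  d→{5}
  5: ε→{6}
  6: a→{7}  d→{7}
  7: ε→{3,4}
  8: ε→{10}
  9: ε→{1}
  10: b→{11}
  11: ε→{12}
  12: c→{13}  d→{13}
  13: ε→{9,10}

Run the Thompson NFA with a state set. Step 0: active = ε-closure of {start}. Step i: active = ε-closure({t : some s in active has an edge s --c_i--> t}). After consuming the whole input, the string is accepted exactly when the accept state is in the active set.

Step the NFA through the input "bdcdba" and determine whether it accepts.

start: ε-closure({0}) = {0,1,2,3,4,8,10}
'b' @ 1: {5,6,11,12}
'd' @ 2: {1,3,4,7,9,10,13}  (accept∈set)
'c' @ 3: {5,6}
'd' @ 4: {1,3,4,7}  (accept∈set)
'b' @ 5: {5,6}
'a' @ 6: {1,3,4,7}  (accept∈set)
final: {1,3,4,7}; accept 1 in set

Answer: ACCEPT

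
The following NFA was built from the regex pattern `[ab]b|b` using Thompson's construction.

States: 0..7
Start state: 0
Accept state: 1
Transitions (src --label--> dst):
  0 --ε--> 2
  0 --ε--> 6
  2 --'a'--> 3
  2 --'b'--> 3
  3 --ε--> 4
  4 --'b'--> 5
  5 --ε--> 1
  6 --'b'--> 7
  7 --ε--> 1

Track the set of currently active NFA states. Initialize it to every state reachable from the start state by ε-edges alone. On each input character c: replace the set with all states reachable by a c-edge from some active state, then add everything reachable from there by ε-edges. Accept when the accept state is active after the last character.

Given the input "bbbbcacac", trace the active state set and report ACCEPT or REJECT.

S₀ = ε-closure({0}) = {0,2,6}
'b' @ 1: {1,3,4,7}  [accepting]
'b' @ 2: {1,5}  [accepting]
'b' @ 3: {}  — state set empty
rest 'bcacac' ignored (set empty)
after full input: {}  (accept=1 not in)

Answer: REJECT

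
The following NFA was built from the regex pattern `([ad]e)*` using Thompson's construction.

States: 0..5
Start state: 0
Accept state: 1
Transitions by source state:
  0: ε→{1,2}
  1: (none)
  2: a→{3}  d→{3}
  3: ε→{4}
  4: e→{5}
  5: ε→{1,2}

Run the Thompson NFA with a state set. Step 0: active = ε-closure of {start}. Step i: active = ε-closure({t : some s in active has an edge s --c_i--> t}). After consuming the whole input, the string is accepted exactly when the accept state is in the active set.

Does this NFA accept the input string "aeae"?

S₀ = ε-closure({0}) = {0,1,2}
'a' @ 1: {3,4}
'e' @ 2: {1,2,5}  (accept∈set)
'a' @ 3: {3,4}
'e' @ 4: {1,2,5}  (accept∈set)
final: {1,2,5}; accept 1 in set

Answer: ACCEPT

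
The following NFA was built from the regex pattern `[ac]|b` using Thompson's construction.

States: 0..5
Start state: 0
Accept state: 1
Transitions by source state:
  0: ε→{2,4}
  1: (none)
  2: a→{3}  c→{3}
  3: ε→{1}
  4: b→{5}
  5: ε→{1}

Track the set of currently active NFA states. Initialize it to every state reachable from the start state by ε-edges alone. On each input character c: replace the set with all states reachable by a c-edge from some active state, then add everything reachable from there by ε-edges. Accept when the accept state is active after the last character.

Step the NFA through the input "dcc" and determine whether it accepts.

Answer: REJECT

Steps:
start: ε-closure({0}) = {0,2,4}
'd' @ 1: {}  — state set empty
rest 'cc' ignored (set empty)
end set {} — state 1 not in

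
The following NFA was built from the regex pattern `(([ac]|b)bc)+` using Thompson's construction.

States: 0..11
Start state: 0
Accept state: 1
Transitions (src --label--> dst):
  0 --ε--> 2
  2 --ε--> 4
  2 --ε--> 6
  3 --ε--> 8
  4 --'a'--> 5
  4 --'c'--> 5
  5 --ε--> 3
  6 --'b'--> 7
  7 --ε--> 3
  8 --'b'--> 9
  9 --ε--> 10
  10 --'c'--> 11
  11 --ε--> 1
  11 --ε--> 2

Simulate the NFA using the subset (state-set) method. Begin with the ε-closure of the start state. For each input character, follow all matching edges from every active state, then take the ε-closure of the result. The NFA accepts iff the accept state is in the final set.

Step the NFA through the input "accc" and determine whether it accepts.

Answer: REJECT

Steps:
start: ε-closure({0}) = {0,2,4,6}
'a' @ 1: {3,5,8}
'c' @ 2: {}  — dead — no transitions
rest 'cc' ignored (set empty)
final: {}; accept 1 not in set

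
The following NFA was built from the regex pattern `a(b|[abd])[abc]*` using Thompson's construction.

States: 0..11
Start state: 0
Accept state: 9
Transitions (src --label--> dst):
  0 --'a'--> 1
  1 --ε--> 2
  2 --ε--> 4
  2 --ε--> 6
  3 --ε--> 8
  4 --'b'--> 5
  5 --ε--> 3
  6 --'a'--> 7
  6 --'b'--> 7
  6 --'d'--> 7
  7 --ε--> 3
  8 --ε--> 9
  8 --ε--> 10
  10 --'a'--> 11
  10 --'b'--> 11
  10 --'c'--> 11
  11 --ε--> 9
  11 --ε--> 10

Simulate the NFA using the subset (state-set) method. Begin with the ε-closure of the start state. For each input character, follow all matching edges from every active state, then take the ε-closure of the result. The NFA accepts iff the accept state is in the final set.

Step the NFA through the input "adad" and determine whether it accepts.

Answer: REJECT

Trace:
S₀ = ε-closure({0}) = {0}
'a' @ 1: {1,2,4,6}
'd' @ 2: {3,7,8,9,10}  [accepting]
'a' @ 3: {9,10,11}  [accepting]
'd' @ 4: {}  — dead — no transitions
after full input: {}  (accept=9 not in)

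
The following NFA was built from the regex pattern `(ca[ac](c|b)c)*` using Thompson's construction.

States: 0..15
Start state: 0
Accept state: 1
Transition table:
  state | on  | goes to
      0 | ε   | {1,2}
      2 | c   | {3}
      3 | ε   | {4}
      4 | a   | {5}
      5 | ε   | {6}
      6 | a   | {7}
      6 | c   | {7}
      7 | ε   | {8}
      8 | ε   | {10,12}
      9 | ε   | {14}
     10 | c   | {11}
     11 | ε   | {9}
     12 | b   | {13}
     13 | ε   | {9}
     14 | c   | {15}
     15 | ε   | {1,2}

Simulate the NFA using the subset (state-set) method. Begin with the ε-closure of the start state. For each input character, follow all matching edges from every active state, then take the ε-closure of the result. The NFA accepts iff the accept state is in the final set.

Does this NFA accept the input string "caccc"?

start: ε-closure({0}) = {0,1,2}
'c' @ 1: {3,4}
'a' @ 2: {5,6}
'c' @ 3: {7,8,10,12}
'c' @ 4: {9,11,14}
'c' @ 5: {1,2,15}  ✓accept
final: {1,2,15}; accept 1 in set

Answer: ACCEPT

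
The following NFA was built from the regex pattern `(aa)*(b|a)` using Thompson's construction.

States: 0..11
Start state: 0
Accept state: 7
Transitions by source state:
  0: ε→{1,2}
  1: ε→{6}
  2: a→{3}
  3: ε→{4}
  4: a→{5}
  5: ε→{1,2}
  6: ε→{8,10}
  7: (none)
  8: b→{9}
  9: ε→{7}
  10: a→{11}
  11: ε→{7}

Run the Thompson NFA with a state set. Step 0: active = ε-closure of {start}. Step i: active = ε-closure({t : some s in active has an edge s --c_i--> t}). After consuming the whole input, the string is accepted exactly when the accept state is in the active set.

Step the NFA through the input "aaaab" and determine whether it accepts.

Answer: ACCEPT

Trace:
S₀ = ε-closure({0}) = {0,1,2,6,8,10}
'a' @ 1: {3,4,7,11}  ✓accept
'a' @ 2: {1,2,5,6,8,10}
'a' @ 3: {3,4,7,11}  ✓accept
'a' @ 4: {1,2,5,6,8,10}
'b' @ 5: {7,9}  ✓accept
after full input: {7,9}  (accept=7 in)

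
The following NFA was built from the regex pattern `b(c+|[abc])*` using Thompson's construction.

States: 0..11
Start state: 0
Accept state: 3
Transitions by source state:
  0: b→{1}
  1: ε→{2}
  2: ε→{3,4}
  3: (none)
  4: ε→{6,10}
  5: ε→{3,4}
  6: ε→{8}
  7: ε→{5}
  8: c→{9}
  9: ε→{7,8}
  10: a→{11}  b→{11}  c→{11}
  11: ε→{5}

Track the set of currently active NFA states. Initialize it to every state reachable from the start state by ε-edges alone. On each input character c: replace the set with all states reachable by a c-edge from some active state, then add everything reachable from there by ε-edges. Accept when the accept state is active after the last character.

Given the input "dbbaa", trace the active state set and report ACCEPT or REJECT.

Answer: REJECT

Steps:
S₀ = ε-closure({0}) = {0}
'd' @ 1: {}  — dead — no transitions
rest 'bbaa' ignored (set empty)
end set {} — state 3 not in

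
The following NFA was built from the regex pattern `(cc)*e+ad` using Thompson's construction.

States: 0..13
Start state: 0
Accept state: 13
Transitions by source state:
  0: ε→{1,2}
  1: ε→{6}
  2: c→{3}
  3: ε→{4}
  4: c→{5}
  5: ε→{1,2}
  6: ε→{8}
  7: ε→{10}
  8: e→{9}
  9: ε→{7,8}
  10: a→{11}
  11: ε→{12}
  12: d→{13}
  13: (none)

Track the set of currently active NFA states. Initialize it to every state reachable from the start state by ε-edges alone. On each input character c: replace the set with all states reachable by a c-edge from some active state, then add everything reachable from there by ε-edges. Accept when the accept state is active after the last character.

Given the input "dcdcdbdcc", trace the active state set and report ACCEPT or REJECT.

Answer: REJECT

Trace:
start: ε-closure({0}) = {0,1,2,6,8}
'd' @ 1: {}  — no active states
rest 'cdcdbdcc' ignored (set empty)
end set {} — state 13 not in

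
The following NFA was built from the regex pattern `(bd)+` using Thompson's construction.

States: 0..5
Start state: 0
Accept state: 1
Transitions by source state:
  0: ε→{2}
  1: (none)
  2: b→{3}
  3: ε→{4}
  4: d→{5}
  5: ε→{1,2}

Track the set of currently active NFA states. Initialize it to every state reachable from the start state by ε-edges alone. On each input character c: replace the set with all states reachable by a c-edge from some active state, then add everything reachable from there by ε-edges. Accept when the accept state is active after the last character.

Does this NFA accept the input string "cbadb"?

initial (ε-close {0}): {0,2}
'c' @ 1: {}  — state set empty
rest 'badb' ignored (set empty)
after full input: {}  (accept=1 not in)

Answer: REJECT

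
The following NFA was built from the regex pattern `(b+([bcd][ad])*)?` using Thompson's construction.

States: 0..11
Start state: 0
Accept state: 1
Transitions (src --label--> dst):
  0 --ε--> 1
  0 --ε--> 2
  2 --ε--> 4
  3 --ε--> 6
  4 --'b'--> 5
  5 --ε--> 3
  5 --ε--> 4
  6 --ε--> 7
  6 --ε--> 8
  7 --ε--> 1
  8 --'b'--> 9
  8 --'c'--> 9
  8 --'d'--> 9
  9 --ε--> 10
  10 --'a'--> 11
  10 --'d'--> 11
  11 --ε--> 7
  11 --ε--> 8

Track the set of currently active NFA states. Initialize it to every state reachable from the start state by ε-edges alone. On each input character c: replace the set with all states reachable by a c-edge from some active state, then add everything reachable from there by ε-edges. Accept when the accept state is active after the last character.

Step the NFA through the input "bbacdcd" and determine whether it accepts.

Answer: ACCEPT

Derivation:
start: ε-closure({0}) = {0,1,2,4}
'b' @ 1: {1,3,4,5,6,7,8}  ✓accept
'b' @ 2: {1,3,4,5,6,7,8,9,10}  ✓accept
'a' @ 3: {1,7,8,11}  ✓accept
'c' @ 4: {9,10}
'd' @ 5: {1,7,8,11}  ✓accept
'c' @ 6: {9,10}
'd' @ 7: {1,7,8,11}  ✓accept
final: {1,7,8,11}; accept 1 in set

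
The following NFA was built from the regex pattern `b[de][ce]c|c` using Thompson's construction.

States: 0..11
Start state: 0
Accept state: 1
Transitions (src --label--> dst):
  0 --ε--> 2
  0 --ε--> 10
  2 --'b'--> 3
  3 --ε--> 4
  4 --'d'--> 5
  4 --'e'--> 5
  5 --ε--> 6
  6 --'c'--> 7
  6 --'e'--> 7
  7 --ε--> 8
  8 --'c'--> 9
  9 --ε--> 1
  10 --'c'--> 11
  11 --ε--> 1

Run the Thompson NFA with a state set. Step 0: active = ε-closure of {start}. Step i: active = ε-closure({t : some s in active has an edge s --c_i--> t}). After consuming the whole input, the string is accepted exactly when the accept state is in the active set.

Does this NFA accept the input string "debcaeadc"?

Answer: REJECT

Steps:
S₀ = ε-closure({0}) = {0,2,10}
'd' @ 1: {}  — state set empty
rest 'ebcaeadc' ignored (set empty)
final: {}; accept 1 not in set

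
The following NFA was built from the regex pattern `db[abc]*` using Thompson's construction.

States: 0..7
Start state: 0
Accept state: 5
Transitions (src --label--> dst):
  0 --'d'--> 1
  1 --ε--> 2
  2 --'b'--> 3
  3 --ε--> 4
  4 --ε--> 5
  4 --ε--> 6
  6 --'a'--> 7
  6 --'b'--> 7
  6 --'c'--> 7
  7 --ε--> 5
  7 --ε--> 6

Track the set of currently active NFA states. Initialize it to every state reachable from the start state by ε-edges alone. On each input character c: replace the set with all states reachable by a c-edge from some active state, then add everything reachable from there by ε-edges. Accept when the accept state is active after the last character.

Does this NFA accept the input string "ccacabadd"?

start: ε-closure({0}) = {0}
'c' @ 1: {}  — state set empty
rest 'cacabadd' ignored (set empty)
after full input: {}  (accept=5 not in)

Answer: REJECT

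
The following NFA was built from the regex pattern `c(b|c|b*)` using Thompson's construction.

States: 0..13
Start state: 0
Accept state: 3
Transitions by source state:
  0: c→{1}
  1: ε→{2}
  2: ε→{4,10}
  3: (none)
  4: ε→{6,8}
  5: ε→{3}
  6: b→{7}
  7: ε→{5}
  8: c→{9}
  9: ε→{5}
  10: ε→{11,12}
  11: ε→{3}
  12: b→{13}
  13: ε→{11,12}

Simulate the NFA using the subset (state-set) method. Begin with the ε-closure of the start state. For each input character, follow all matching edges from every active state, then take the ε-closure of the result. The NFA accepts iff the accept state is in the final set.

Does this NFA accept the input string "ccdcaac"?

initial (ε-close {0}): {0}
'c' @ 1: {1,2,3,4,6,8,10,11,12}  [accepting]
'c' @ 2: {3,5,9}  [accepting]
'd' @ 3: {}  — no active states
rest 'caac' ignored (set empty)
end set {} — state 3 not in

Answer: REJECT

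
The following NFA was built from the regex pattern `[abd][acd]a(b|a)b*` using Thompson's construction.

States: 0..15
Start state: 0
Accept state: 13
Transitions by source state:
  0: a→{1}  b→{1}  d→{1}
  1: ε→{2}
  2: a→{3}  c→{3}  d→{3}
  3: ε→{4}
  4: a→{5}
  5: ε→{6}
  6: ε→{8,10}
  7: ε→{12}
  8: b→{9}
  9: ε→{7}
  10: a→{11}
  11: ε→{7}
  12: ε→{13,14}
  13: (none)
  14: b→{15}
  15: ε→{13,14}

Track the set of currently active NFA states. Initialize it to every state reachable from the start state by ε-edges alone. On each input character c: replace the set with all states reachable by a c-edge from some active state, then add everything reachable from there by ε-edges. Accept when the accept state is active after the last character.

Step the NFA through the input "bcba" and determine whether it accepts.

Answer: REJECT

Trace:
S₀ = ε-closure({0}) = {0}
'b' @ 1: {1,2}
'c' @ 2: {3,4}
'b' @ 3: {}  — no active states
rest 'a' ignored (set empty)
final: {}; accept 13 not in set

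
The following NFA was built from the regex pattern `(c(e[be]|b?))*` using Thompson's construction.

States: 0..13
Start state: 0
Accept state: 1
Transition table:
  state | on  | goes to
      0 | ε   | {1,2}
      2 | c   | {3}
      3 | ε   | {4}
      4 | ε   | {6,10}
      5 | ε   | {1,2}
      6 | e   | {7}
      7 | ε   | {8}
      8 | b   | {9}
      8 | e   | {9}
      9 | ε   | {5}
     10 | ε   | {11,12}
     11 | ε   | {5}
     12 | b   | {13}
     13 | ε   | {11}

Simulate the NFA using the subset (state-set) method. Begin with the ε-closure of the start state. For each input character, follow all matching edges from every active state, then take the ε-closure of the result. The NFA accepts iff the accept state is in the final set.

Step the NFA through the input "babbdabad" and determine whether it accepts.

Answer: REJECT

Steps:
initial (ε-close {0}): {0,1,2}
'b' @ 1: {}  — state set empty
rest 'abbdabad' ignored (set empty)
final: {}; accept 1 not in set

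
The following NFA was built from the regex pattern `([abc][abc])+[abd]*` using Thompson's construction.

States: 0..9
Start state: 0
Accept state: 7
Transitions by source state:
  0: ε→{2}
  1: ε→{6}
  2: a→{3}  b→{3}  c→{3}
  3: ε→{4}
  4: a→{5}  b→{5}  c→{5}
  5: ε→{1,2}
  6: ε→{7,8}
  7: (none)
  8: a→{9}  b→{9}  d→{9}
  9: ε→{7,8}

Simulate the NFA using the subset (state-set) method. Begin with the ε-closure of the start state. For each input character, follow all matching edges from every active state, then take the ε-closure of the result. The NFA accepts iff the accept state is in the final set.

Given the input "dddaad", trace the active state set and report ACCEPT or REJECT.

Answer: REJECT

Trace:
start: ε-closure({0}) = {0,2}
'd' @ 1: {}  — dead — no transitions
rest 'ddaad' ignored (set empty)
end set {} — state 7 not in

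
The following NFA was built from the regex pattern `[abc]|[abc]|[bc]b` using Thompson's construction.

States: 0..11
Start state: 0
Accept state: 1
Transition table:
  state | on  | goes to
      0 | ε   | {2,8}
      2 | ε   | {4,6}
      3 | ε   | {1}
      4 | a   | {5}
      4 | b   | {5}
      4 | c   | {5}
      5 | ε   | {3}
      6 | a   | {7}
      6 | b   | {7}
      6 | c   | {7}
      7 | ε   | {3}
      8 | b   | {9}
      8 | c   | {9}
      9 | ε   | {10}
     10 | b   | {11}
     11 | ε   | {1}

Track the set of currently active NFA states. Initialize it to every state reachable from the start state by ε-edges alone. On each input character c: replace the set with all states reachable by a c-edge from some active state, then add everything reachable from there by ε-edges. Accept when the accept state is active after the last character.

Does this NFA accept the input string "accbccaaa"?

start: ε-closure({0}) = {0,2,4,6,8}
'a' @ 1: {1,3,5,7}  ✓accept
'c' @ 2: {}  — no active states
rest 'cbccaaa' ignored (set empty)
after full input: {}  (accept=1 not in)

Answer: REJECT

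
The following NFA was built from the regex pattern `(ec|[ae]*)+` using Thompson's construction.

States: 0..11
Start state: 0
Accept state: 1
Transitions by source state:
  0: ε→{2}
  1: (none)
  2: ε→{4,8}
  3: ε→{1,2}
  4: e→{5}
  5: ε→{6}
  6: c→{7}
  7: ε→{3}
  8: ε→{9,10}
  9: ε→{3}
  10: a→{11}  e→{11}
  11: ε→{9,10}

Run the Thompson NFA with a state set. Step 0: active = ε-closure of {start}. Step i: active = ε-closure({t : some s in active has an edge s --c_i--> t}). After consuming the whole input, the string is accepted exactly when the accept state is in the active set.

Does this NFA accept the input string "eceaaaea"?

initial (ε-close {0}): {0,1,2,3,4,8,9,10}
'e' @ 1: {1,2,3,4,5,6,8,9,10,11}  [accepting]
'c' @ 2: {1,2,3,4,7,8,9,10}  [accepting]
'e' @ 3: {1,2,3,4,5,6,8,9,10,11}  [accepting]
'a' @ 4: {1,2,3,4,8,9,10,11}  [accepting]
'a' @ 5: {1,2,3,4,8,9,10,11}  [accepting]
'a' @ 6: {1,2,3,4,8,9,10,11}  [accepting]
'e' @ 7: {1,2,3,4,5,6,8,9,10,11}  [accepting]
'a' @ 8: {1,2,3,4,8,9,10,11}  [accepting]
end set {1,2,3,4,8,9,10,11} — state 1 in

Answer: ACCEPT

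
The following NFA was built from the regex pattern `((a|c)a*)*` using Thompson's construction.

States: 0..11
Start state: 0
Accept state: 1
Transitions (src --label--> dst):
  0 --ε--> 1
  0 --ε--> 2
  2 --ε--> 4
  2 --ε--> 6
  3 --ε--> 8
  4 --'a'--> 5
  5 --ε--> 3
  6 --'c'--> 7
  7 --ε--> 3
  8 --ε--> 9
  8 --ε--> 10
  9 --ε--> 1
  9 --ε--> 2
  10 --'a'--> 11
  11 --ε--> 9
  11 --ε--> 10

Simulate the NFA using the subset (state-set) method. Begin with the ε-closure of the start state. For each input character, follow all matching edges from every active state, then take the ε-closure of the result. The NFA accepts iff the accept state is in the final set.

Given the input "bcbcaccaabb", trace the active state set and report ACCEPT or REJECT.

Answer: REJECT

Steps:
S₀ = ε-closure({0}) = {0,1,2,4,6}
'b' @ 1: {}  — dead — no transitions
rest 'cbcaccaabb' ignored (set empty)
after full input: {}  (accept=1 not in)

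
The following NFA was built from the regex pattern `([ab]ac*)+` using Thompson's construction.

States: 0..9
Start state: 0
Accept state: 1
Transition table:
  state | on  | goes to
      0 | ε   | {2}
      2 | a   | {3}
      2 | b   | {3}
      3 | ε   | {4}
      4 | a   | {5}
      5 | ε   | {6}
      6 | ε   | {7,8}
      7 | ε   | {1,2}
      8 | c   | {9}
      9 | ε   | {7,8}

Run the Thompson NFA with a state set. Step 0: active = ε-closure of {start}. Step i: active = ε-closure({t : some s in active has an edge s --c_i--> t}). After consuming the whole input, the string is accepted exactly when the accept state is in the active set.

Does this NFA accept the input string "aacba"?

Answer: ACCEPT

Derivation:
initial (ε-close {0}): {0,2}
'a' @ 1: {3,4}
'a' @ 2: {1,2,5,6,7,8}  [accepting]
'c' @ 3: {1,2,7,8,9}  [accepting]
'b' @ 4: {3,4}
'a' @ 5: {1,2,5,6,7,8}  [accepting]
after full input: {1,2,5,6,7,8}  (accept=1 in)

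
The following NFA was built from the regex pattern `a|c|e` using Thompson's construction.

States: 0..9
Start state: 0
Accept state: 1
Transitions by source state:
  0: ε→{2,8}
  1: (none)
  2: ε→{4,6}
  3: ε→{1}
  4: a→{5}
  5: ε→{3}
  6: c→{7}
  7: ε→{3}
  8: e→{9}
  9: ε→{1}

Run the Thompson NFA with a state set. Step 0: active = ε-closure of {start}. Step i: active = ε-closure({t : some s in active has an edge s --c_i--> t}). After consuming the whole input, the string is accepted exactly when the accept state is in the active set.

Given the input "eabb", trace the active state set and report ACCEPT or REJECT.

S₀ = ε-closure({0}) = {0,2,4,6,8}
'e' @ 1: {1,9}  [accepting]
'a' @ 2: {}  — dead — no transitions
rest 'bb' ignored (set empty)
end set {} — state 1 not in

Answer: REJECT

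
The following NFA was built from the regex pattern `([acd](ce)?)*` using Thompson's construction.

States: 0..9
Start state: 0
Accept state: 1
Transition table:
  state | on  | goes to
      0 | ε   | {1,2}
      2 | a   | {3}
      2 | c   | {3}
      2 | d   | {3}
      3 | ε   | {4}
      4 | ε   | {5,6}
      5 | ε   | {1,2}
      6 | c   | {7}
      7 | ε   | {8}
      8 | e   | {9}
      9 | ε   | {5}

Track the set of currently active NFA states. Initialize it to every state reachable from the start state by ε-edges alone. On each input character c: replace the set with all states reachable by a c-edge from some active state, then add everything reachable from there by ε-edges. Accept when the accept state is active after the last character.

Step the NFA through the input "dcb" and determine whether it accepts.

S₀ = ε-closure({0}) = {0,1,2}
'd' @ 1: {1,2,3,4,5,6}  (accept∈set)
'c' @ 2: {1,2,3,4,5,6,7,8}  (accept∈set)
'b' @ 3: {}  — dead — no transitions
final: {}; accept 1 not in set

Answer: REJECT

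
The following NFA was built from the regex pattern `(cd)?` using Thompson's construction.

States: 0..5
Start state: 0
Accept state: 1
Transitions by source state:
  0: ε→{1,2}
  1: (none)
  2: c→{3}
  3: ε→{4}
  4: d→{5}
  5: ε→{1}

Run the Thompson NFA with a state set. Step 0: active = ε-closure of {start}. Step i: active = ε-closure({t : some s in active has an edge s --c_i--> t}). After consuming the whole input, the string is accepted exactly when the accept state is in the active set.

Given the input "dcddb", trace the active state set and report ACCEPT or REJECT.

start: ε-closure({0}) = {0,1,2}
'd' @ 1: {}  — dead — no transitions
rest 'cddb' ignored (set empty)
final: {}; accept 1 not in set

Answer: REJECT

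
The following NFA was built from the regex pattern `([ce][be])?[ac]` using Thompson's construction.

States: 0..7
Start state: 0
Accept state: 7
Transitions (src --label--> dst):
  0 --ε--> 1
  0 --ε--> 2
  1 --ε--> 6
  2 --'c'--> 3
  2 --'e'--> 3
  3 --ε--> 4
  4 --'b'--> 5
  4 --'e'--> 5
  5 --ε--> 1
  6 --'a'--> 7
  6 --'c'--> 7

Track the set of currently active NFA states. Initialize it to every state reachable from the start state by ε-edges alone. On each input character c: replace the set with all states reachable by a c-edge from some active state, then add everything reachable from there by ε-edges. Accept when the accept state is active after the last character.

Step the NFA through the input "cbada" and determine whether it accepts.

Answer: REJECT

Steps:
start: ε-closure({0}) = {0,1,2,6}
'c' @ 1: {3,4,7}  ✓accept
'b' @ 2: {1,5,6}
'a' @ 3: {7}  ✓accept
'd' @ 4: {}  — no active states
rest 'a' ignored (set empty)
after full input: {}  (accept=7 not in)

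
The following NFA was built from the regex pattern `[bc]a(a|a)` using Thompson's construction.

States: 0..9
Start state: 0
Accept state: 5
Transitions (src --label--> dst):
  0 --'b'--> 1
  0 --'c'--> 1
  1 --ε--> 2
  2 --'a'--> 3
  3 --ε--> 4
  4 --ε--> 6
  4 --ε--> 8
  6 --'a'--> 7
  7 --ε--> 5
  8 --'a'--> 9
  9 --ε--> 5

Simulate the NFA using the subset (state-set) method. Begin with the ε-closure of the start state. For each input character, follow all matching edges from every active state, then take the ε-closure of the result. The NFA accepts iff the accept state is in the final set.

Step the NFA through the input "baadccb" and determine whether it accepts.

Answer: REJECT

Derivation:
S₀ = ε-closure({0}) = {0}
'b' @ 1: {1,2}
'a' @ 2: {3,4,6,8}
'a' @ 3: {5,7,9}  [accepting]
'd' @ 4: {}  — dead — no transitions
rest 'ccb' ignored (set empty)
end set {} — state 5 not in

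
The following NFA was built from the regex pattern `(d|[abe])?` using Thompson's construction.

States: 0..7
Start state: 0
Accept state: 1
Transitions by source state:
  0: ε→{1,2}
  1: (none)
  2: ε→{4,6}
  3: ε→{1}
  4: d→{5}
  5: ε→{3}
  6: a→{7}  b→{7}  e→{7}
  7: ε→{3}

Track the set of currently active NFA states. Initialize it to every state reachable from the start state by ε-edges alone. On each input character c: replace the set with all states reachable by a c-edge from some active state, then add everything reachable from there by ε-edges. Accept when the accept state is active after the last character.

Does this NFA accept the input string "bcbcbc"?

initial (ε-close {0}): {0,1,2,4,6}
'b' @ 1: {1,3,7}  [accepting]
'c' @ 2: {}  — state set empty
rest 'bcbc' ignored (set empty)
final: {}; accept 1 not in set

Answer: REJECT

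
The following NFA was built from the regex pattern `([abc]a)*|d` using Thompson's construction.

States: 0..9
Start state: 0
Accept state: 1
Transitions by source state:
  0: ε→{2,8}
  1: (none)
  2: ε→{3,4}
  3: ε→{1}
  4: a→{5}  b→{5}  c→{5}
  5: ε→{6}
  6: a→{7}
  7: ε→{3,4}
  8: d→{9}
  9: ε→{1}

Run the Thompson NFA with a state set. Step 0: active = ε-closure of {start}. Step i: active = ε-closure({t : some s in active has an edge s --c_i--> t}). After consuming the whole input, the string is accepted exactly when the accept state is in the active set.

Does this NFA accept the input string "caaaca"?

initial (ε-close {0}): {0,1,2,3,4,8}
'c' @ 1: {5,6}
'a' @ 2: {1,3,4,7}  [accepting]
'a' @ 3: {5,6}
'a' @ 4: {1,3,4,7}  [accepting]
'c' @ 5: {5,6}
'a' @ 6: {1,3,4,7}  [accepting]
final: {1,3,4,7}; accept 1 in set

Answer: ACCEPT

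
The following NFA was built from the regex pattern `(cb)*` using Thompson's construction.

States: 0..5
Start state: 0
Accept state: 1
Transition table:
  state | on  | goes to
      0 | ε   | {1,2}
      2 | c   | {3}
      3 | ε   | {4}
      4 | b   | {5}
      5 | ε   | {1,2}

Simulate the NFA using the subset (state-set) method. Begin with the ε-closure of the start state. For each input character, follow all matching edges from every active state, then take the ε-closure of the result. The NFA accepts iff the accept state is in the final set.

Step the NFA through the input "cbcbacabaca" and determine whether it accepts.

Answer: REJECT

Derivation:
start: ε-closure({0}) = {0,1,2}
'c' @ 1: {3,4}
'b' @ 2: {1,2,5}  ✓accept
'c' @ 3: {3,4}
'b' @ 4: {1,2,5}  ✓accept
'a' @ 5: {}  — state set empty
rest 'cabaca' ignored (set empty)
final: {}; accept 1 not in set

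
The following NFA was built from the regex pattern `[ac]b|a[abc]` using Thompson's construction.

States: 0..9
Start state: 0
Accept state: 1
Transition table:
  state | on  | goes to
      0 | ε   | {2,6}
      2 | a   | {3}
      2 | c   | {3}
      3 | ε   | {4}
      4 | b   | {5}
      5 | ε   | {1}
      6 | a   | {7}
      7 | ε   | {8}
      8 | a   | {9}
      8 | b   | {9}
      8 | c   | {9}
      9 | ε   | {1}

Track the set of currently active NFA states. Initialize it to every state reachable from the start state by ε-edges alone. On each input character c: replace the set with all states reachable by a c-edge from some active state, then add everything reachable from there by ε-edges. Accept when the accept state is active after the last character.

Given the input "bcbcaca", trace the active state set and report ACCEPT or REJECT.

start: ε-closure({0}) = {0,2,6}
'b' @ 1: {}  — state set empty
rest 'cbcaca' ignored (set empty)
after full input: {}  (accept=1 not in)

Answer: REJECT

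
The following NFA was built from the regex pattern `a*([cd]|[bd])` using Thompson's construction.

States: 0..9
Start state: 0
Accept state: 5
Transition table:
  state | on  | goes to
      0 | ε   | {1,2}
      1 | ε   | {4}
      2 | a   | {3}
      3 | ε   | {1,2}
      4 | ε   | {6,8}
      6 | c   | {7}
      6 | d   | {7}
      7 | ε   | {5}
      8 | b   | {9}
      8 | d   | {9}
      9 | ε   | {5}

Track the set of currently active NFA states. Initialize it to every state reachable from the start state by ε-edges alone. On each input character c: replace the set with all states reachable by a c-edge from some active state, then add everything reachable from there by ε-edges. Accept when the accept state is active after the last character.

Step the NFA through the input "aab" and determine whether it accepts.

Answer: ACCEPT

Trace:
start: ε-closure({0}) = {0,1,2,4,6,8}
'a' @ 1: {1,2,3,4,6,8}
'a' @ 2: {1,2,3,4,6,8}
'b' @ 3: {5,9}  [accepting]
after full input: {5,9}  (accept=5 in)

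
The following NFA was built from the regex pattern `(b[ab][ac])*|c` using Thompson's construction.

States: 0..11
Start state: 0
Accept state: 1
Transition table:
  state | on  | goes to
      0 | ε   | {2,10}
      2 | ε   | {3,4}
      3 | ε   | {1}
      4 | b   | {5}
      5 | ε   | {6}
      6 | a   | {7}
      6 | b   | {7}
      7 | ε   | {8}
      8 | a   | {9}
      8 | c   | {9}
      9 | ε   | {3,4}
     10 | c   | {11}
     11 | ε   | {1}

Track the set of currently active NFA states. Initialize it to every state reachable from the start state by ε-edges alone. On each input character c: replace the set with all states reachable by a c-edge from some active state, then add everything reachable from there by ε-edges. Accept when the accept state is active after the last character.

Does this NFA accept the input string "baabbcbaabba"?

Answer: ACCEPT

Steps:
start: ε-closure({0}) = {0,1,2,3,4,10}
'b' @ 1: {5,6}
'a' @ 2: {7,8}
'a' @ 3: {1,3,4,9}  [accepting]
'b' @ 4: {5,6}
'b' @ 5: {7,8}
'c' @ 6: {1,3,4,9}  [accepting]
'b' @ 7: {5,6}
'a' @ 8: {7,8}
'a' @ 9: {1,3,4,9}  [accepting]
'b' @ 10: {5,6}
'b' @ 11: {7,8}
'a' @ 12: {1,3,4,9}  [accepting]
final: {1,3,4,9}; accept 1 in set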